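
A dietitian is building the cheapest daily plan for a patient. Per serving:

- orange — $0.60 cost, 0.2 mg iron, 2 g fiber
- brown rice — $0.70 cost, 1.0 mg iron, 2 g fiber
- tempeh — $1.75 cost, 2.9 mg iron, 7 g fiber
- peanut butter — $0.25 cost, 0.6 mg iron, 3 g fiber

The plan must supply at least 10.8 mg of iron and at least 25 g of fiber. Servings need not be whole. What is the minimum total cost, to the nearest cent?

$4.50

orange only: max(10.8/0.2, 25/2) = 54 servings → $32.40.
brown rice only: max(10.8/1.0, 25/2) = 12.5 servings → $8.75.
tempeh only: max(10.8/2.9, 25/7) = 3.724 servings → $6.52.
peanut butter only: max(10.8/0.6, 25/3) = 18 servings → $4.50.
orange + brown rice with both tight: 2.125 servings and 10.38 servings → $8.54.
orange + tempeh: the both-tight solution has a negative serving — not a feasible corner.
orange + peanut butter: intersection lies outside the first quadrant.
brown rice + tempeh with both tight: 2.583 servings and 2.833 servings → $6.77.
brown rice + peanut butter with both tight: 9.667 servings and 1.889 servings → $7.24.
tempeh + peanut butter with both targets exact would need a negative amount; discard.
The minimum over all feasible corners is $4.50.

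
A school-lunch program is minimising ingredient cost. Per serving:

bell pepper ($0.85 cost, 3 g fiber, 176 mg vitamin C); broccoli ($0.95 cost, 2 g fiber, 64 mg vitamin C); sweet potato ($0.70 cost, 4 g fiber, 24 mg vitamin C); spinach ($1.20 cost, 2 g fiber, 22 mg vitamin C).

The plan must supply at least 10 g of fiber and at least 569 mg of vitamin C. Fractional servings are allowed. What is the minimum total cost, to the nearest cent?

Compare the cost at each extreme point of the feasible region.
bell pepper only: max(10/3, 569/176) = 3.333 servings → $2.83.
broccoli only: max(10/2, 569/64) = 8.891 servings → $8.45.
sweet potato only: max(10/4, 569/24) = 23.71 servings → $16.60.
spinach only: max(10/2, 569/22) = 25.86 servings → $31.04.
bell pepper + broccoli with both tight: 3.112 servings and 0.3312 servings → $2.96.
bell pepper + sweet potato with both tight: 3.222 servings and 0.08386 servings → $2.80.
bell pepper + spinach with both tight: 3.21 servings and 0.1853 servings → $2.95.
broccoli + sweet potato with both targets exact would need a negative amount; discard.
broccoli + spinach: the both-tight solution has a negative serving — not a feasible corner.
sweet potato + spinach: intersection lies outside the first quadrant.
The minimum over all feasible corners is $2.80.

$2.80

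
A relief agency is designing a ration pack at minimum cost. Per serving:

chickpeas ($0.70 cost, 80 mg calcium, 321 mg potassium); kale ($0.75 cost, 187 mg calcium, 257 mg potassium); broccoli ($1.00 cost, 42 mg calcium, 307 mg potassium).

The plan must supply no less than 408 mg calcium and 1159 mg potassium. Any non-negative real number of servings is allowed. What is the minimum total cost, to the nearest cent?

For a min-cost LP with two ≥-constraints, a basic feasible solution has at most two positive variables.
chickpeas only: max(408/80, 1159/321) = 5.1 servings → $3.57.
kale only: max(408/187, 1159/257) = 4.51 servings → $3.38.
broccoli only: max(408/42, 1159/307) = 9.714 servings → $9.71.
chickpeas + kale with both tight: 2.835 servings and 0.9691 servings → $2.71.
chickpeas + broccoli with both targets exact would need a negative amount; discard.
kale + broccoli with both tight: 1.643 servings and 2.4 servings → $3.63.
The minimum over all feasible corners is $2.71.

$2.71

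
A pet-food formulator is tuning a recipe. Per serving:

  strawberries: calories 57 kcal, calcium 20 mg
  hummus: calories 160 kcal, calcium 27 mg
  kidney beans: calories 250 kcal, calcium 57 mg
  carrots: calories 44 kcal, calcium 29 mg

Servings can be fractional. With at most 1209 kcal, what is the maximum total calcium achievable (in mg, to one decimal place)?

Calcium per kcal: carrots 0.6591, strawberries 0.3509, kidney beans 0.228, hummus 0.1688.
With no serving limits, spend the whole calories allowance on carrots: 1209 kcal / 44 kcal × 29 mg = 796.8 mg.

796.8 mg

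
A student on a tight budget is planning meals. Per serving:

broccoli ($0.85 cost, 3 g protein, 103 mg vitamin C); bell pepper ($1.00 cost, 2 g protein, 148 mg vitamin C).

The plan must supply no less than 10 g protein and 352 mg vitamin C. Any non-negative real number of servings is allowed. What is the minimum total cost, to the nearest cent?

broccoli only: max(10/3, 352/103) = 3.417 servings → $2.90.
bell pepper only: max(10/2, 352/148) = 5 servings → $5.00.
broccoli + bell pepper with both tight: 3.261 servings and 0.1092 servings → $2.88.
The minimum over all feasible corners is $2.88.

$2.88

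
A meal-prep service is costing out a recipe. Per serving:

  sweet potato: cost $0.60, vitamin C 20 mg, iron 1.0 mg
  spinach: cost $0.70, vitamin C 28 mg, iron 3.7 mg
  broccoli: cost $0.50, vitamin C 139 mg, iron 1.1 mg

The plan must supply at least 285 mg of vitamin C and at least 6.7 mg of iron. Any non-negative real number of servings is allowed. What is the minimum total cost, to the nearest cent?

Compare the cost at each extreme point of the feasible region.
sweet potato only: max(285/20, 6.7/1.0) = 14.25 servings → $8.55.
spinach only: max(285/28, 6.7/3.7) = 10.18 servings → $7.12.
broccoli only: max(285/139, 6.7/1.1) = 6.091 servings → $3.05.
sweet potato + spinach with both targets exact would need a negative amount; discard.
sweet potato + broccoli with both tight: 5.28 servings and 1.291 servings → $3.81.
spinach + broccoli with both tight: 1.278 servings and 1.793 servings → $1.79.
The minimum over all feasible corners is $1.79.

$1.79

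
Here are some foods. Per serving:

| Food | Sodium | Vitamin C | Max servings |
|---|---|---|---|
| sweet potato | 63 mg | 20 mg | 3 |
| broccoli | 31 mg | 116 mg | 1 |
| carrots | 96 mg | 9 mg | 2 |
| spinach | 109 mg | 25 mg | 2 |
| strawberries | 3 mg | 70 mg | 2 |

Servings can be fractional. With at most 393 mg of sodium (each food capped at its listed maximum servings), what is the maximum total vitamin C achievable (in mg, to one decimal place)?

354.3 mg

Vitamin C per mg sodium: strawberries 23.33, broccoli 3.742, sweet potato 0.3175, spinach 0.2294, carrots 0.09375.
Take 2 servings of strawberries: uses 6 mg sodium, +140.0 mg vitamin C (running total 140.0 mg).
Take 1 serving of broccoli: uses 31 mg sodium, +116.0 mg vitamin C (running total 256.0 mg).
Take 3 servings of sweet potato: uses 189 mg sodium, +60.0 mg vitamin C (running total 316.0 mg).
Take 1.532 servings of spinach: uses 167 mg sodium, +38.3 mg vitamin C (running total 354.3 mg).
Greedy by best ratio exhausts the sodium allowance optimally: 354.3 mg.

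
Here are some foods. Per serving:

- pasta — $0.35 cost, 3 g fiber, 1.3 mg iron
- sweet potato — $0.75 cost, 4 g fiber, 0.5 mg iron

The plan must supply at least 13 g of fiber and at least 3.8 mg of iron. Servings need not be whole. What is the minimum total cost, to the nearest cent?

$1.52

pasta only: max(13/3, 3.8/1.3) = 4.333 servings → $1.52.
sweet potato only: max(13/4, 3.8/0.5) = 7.6 servings → $5.70.
pasta + sweet potato with both tight: 2.351 servings and 1.486 servings → $1.94.
Cheapest feasible corner: $1.52.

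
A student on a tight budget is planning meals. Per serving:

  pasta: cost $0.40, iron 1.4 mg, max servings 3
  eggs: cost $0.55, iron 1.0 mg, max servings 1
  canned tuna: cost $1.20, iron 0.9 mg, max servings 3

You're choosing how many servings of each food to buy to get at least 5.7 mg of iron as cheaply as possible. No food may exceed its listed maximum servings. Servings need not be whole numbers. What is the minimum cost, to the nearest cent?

$2.42

Cost per mg of iron: pasta $0.2857, eggs $0.5500, canned tuna $1.3333.
Take 3 servings of pasta: +4.2 mg iron for $1.20 (total $1.20, still need 1.5 mg).
Take 1 serving of eggs: +1.0 mg iron for $0.55 (total $1.75, still need 0.5 mg).
Take 0.5556 servings of canned tuna: +0.5 mg iron for $0.67 (total $2.42, still need 0.0 mg).
Filling from the cheapest source first is optimal under one linear minimum: $2.42.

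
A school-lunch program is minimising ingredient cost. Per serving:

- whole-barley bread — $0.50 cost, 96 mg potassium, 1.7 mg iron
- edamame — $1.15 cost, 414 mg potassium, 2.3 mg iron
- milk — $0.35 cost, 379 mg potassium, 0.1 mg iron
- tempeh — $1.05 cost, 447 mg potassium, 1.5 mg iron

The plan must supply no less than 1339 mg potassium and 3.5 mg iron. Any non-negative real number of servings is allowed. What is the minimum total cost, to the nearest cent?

With two linear requirements the optimum uses one or two foods; enumerate the corners.
whole-barley bread only: max(1339/96, 3.5/1.7) = 13.95 servings → $6.97.
edamame only: max(1339/414, 3.5/2.3) = 3.234 servings → $3.72.
milk only: max(1339/379, 3.5/0.1) = 35 servings → $12.25.
tempeh only: max(1339/447, 3.5/1.5) = 2.996 servings → $3.15.
whole-barley bread + edamame: the both-tight solution has a negative serving — not a feasible corner.
whole-barley bread + milk with both tight: 1.879 servings and 3.057 servings → $2.01.
whole-barley bread + tempeh with both targets exact would need a negative amount; discard.
edamame + milk with both tight: 1.436 servings and 1.964 servings → $2.34.
edamame + tempeh: the both-tight solution has a negative serving — not a feasible corner.
milk + tempeh with both tight: 0.8477 servings and 2.277 servings → $2.69.
The minimum over all feasible corners is $2.01.

$2.01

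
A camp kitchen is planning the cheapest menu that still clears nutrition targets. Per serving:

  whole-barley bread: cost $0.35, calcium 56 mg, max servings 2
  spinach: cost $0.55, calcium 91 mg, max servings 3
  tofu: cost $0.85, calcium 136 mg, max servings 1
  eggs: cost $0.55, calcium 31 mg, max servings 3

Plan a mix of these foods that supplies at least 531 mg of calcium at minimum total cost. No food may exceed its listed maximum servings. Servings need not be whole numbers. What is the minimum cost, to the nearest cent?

Cost per mg of calcium: spinach $0.0060, whole-barley bread $0.0063, tofu $0.0063, eggs $0.0177.
Take 3 servings of spinach: +273.0 mg calcium for $1.65 (total $1.65, still need 258.0 mg).
Take 2 servings of whole-barley bread: +112.0 mg calcium for $0.70 (total $2.35, still need 146.0 mg).
Take 1 serving of tofu: +136.0 mg calcium for $0.85 (total $3.20, still need 10.0 mg).
Take 0.3226 servings of eggs: +10.0 mg calcium for $0.18 (total $3.38, still need 0.0 mg).
Greedy by cheapest-per-mg is optimal for a single linear constraint, so the minimum cost is $3.38.

$3.38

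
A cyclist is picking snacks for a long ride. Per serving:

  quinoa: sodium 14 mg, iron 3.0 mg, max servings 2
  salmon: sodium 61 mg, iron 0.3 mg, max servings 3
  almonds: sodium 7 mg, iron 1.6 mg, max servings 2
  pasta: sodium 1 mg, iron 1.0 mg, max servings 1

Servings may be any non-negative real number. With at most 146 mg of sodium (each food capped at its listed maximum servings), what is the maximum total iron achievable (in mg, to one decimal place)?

Iron per mg sodium: pasta 1, almonds 0.2286, quinoa 0.2143, salmon 0.004918.
Take 1 serving of pasta: uses 1 mg sodium, +1.0 mg iron (running total 1.0 mg).
Take 2 servings of almonds: uses 14 mg sodium, +3.2 mg iron (running total 4.2 mg).
Take 2 servings of quinoa: uses 28 mg sodium, +6.0 mg iron (running total 10.2 mg).
Take 1.689 servings of salmon: uses 103 mg sodium, +0.5 mg iron (running total 10.7 mg).
Greedy by best ratio exhausts the sodium allowance optimally: 10.7 mg.

10.7 mg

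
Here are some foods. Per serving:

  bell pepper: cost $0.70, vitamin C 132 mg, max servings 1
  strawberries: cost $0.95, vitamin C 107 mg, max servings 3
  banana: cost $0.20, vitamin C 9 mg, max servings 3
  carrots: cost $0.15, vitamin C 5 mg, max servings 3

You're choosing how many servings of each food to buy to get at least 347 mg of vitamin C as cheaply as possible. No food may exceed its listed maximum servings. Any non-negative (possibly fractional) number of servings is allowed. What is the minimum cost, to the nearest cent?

$2.61

Cost per mg of vitamin C: bell pepper $0.0053, strawberries $0.0089, banana $0.0222, carrots $0.0300.
Take 1 serving of bell pepper: +132.0 mg vitamin C for $0.70 (total $0.70, still need 215.0 mg).
Take 2.009 servings of strawberries: +215.0 mg vitamin C for $1.91 (total $2.61, still need 0.0 mg).
Greedy by cheapest-per-mg is optimal for a single linear constraint, so the minimum cost is $2.61.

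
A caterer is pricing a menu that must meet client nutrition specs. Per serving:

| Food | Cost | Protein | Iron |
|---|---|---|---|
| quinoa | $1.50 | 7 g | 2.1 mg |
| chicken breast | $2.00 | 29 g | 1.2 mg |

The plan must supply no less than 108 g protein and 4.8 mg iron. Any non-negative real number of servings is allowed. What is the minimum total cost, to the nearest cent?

$7.63

An LP optimum is at a vertex; with two nutrient constraints at most two foods are used. Check each candidate.
quinoa only: max(108/7, 4.8/2.1) = 15.43 servings → $23.14.
chicken breast only: max(108/29, 4.8/1.2) = 4 servings → $8.00.
quinoa + chicken breast with both tight: 0.1829 servings and 3.68 servings → $7.63.
So the least-cost plan costs $7.63.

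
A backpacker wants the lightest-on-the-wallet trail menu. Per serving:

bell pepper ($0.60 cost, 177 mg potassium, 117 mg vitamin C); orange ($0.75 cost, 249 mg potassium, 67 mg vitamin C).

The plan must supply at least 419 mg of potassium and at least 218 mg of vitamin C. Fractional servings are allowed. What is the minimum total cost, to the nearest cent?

$1.36

A basic optimal solution has at most two foods positive. Try each food alone and each pair with both targets met exactly.
bell pepper only: max(419/177, 218/117) = 2.367 servings → $1.42.
orange only: max(419/249, 218/67) = 3.254 servings → $2.44.
bell pepper + orange with both tight: 1.517 servings and 0.6042 servings → $1.36.
The minimum over all feasible corners is $1.36.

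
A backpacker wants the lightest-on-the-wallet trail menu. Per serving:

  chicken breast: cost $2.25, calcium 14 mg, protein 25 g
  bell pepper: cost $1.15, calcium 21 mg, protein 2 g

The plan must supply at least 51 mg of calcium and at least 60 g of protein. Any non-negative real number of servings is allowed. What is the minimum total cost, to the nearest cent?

$6.25

The cheapest plan sits at a corner of the feasible region — with two constraints it uses at most two foods.
chicken breast only: max(51/14, 60/25) = 3.643 servings → $8.20.
bell pepper only: max(51/21, 60/2) = 30 servings → $34.50.
chicken breast + bell pepper with both tight: 2.33 servings and 0.8753 servings → $6.25.
So the least-cost plan costs $6.25.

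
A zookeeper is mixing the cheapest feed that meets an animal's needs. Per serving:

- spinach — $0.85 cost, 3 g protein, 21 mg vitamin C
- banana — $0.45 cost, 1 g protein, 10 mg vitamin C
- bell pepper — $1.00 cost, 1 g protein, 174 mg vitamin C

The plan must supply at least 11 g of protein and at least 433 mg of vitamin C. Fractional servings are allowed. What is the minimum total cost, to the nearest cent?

Compare the cost at each extreme point of the feasible region.
spinach only: max(11/3, 433/21) = 20.62 servings → $17.53.
banana only: max(11/1, 433/10) = 43.3 servings → $19.48.
bell pepper only: max(11/1, 433/174) = 11 servings → $11.00.
spinach + banana: the both-tight solution has a negative serving — not a feasible corner.
spinach + bell pepper with both tight: 2.956 servings and 2.132 servings → $4.64.
banana + bell pepper with both tight: 9.03 servings and 1.97 servings → $6.03.
Cheapest feasible corner: $4.64.

$4.64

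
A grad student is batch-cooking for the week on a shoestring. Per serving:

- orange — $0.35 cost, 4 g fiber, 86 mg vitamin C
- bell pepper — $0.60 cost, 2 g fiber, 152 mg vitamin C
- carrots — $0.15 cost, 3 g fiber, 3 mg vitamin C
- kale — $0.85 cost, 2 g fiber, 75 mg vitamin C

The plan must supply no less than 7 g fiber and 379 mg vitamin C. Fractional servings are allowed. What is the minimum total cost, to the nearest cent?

$1.50

For a min-cost LP with two ≥-constraints, a basic feasible solution has at most two positive variables.
orange only: max(7/4, 379/86) = 4.407 servings → $1.54.
bell pepper only: max(7/2, 379/152) = 3.5 servings → $2.10.
carrots only: max(7/3, 379/3) = 126.3 servings → $18.95.
kale only: max(7/2, 379/75) = 5.053 servings → $4.30.
orange + bell pepper with both tight: 0.7018 servings and 2.096 servings → $1.50.
orange + carrots: the both-tight solution has a negative serving — not a feasible corner.
orange + kale: intersection lies outside the first quadrant.
bell pepper + carrots with both tight: 2.48 servings and 0.68 servings → $1.59.
bell pepper + kale with both tight: 1.513 servings and 1.987 servings → $2.60.
carrots + kale: intersection lies outside the first quadrant.
So the least-cost plan costs $1.50.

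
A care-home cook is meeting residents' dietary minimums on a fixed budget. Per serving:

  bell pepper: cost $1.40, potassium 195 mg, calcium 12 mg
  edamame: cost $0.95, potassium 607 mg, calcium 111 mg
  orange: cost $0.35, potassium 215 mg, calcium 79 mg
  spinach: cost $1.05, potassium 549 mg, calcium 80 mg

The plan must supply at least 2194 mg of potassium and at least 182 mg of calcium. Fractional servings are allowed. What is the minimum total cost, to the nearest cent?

The cheapest plan sits at a corner of the feasible region — with two constraints it uses at most two foods.
bell pepper only: max(2194/195, 182/12) = 15.17 servings → $21.23.
edamame only: max(2194/607, 182/111) = 3.614 servings → $3.43.
orange only: max(2194/215, 182/79) = 10.2 servings → $3.57.
spinach only: max(2194/549, 182/80) = 3.996 servings → $4.20.
bell pepper + edamame with both tight: 9.265 servings and 0.638 servings → $13.58.
bell pepper + orange with both tight: 10.46 servings and 0.7144 servings → $14.90.
bell pepper + spinach with both tight: 8.389 servings and 1.017 servings → $12.81.
edamame + orange with both targets exact would need a negative amount; discard.
edamame + spinach: intersection lies outside the first quadrant.
orange + spinach with both targets exact would need a negative amount; discard.
The minimum over all feasible corners is $3.43.

$3.43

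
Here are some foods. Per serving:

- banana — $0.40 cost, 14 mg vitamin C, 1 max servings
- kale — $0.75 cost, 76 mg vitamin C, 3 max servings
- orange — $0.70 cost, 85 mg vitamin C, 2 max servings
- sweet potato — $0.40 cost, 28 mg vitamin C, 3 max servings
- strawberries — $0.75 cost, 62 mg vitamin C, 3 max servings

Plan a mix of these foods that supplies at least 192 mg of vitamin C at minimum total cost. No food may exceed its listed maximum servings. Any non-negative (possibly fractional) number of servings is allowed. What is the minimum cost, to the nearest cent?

Cost per mg of vitamin C: orange $0.0082, kale $0.0099, strawberries $0.0121, sweet potato $0.0143, banana $0.0286.
Take 2 servings of orange: +170.0 mg vitamin C for $1.40 (total $1.40, still need 22.0 mg).
Take 0.2895 servings of kale: +22.0 mg vitamin C for $0.22 (total $1.62, still need 0.0 mg).
Greedy by cheapest-per-mg is optimal for a single linear constraint, so the minimum cost is $1.62.

$1.62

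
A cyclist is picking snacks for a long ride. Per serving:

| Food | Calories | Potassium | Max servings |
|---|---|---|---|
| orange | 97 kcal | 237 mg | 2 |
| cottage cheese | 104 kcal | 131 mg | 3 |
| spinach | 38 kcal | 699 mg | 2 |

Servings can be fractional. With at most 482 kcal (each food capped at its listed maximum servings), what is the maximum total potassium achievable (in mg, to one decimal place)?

2139.0 mg

Potassium per kcal: spinach 18.39, orange 2.443, cottage cheese 1.26.
Take 2 servings of spinach: uses 76 kcal, +1398.0 mg potassium (running total 1398.0 mg).
Take 2 servings of orange: uses 194 kcal, +474.0 mg potassium (running total 1872.0 mg).
Take 2.038 servings of cottage cheese: uses 212 kcal, +267.0 mg potassium (running total 2139.0 mg).
Greedy by best ratio exhausts the calories allowance optimally: 2139.0 mg.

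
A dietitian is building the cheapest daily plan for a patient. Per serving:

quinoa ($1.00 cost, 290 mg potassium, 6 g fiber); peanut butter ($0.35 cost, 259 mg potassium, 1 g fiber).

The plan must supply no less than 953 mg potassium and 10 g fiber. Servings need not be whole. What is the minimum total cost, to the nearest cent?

quinoa only: max(953/290, 10/6) = 3.286 servings → $3.29.
peanut butter only: max(953/259, 10/1) = 10 servings → $3.50.
quinoa + peanut butter with both tight: 1.295 servings and 2.229 servings → $2.08.
So the least-cost plan costs $2.08.

$2.08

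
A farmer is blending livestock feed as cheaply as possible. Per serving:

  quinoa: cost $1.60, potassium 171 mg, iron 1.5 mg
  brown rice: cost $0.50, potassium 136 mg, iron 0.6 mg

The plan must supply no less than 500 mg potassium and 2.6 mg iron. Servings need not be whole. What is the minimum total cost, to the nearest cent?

$2.17

A basic optimal solution has at most two foods positive. Try each food alone and each pair with both targets met exactly.
quinoa only: max(500/171, 2.6/1.5) = 2.924 servings → $4.68.
brown rice only: max(500/136, 2.6/0.6) = 4.333 servings → $2.17.
quinoa + brown rice with both tight: 0.5286 servings and 3.012 servings → $2.35.
So the least-cost plan costs $2.17.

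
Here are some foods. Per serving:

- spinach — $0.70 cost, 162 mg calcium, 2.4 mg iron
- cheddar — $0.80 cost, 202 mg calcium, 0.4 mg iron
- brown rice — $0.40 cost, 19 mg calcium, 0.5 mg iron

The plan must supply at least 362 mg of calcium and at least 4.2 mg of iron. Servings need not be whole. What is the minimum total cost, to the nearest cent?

Two binding constraints pin down two serving amounts, so the optimal mix uses at most two foods. The candidates are each food alone (scaled to the tighter of calcium/iron) and each pair with both constraints tight.
spinach only: max(362/162, 4.2/2.4) = 2.235 servings → $1.56.
cheddar only: max(362/202, 4.2/0.4) = 10.5 servings → $8.40.
brown rice only: max(362/19, 4.2/0.5) = 19.05 servings → $7.62.
spinach + cheddar with both tight: 1.675 servings and 0.4486 servings → $1.53.
spinach + brown rice: intersection lies outside the first quadrant.
cheddar + brown rice with both tight: 1.084 servings and 7.533 servings → $3.88.
Cheapest feasible corner: $1.53.

$1.53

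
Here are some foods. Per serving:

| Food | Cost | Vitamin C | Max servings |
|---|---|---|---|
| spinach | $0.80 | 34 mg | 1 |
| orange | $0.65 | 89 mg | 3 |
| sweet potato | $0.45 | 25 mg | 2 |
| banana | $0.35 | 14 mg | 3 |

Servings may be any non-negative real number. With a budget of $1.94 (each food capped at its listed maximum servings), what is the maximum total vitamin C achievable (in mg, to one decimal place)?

Vitamin C per dollar: orange 136.9, sweet potato 55.56, spinach 42.5, banana 40.
Take 2.985 servings of orange: spends $1.94, +265.6 mg vitamin C (running total 265.6 mg).
Greedy by best ratio exhausts the cost allowance optimally: 265.6 mg.

265.6 mg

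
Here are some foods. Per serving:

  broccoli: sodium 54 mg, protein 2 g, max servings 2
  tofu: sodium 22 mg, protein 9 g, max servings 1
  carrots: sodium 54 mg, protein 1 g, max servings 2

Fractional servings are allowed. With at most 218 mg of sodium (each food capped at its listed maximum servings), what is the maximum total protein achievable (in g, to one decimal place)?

Protein per mg sodium: tofu 0.4091, broccoli 0.03704, carrots 0.01852.
Take 1 serving of tofu: uses 22 mg sodium, +9.0 g protein (running total 9.0 g).
Take 2 servings of broccoli: uses 108 mg sodium, +4.0 g protein (running total 13.0 g).
Take 1.63 servings of carrots: uses 88 mg sodium, +1.6 g protein (running total 14.6 g).
Filling greedily by protein-per-mg sodium is optimal for one linear limit, giving 14.6 g.

14.6 g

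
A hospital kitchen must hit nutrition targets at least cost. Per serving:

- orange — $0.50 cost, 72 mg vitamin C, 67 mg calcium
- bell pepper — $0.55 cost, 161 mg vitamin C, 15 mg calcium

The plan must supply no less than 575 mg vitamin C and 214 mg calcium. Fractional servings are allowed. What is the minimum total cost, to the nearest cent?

$2.64

Check every corner: each single food scaled to meet both minima, and each pair solved so both constraints bind.
orange only: max(575/72, 214/67) = 7.986 servings → $3.99.
bell pepper only: max(575/161, 214/15) = 14.27 servings → $7.85.
orange + bell pepper with both tight: 2.661 servings and 2.381 servings → $2.64.
So the least-cost plan costs $2.64.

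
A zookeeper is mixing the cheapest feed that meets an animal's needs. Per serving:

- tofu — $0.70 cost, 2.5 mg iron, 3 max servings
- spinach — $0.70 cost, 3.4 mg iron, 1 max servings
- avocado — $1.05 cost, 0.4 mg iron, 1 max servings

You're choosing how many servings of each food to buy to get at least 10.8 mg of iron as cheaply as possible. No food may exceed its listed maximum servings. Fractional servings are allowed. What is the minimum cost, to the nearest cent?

$2.77

Cost per mg of iron: spinach $0.2059, tofu $0.2800, avocado $2.6250.
Take 1 serving of spinach: +3.4 mg iron for $0.70 (total $0.70, still need 7.4 mg).
Take 2.96 servings of tofu: +7.4 mg iron for $2.07 (total $2.77, still need 0.0 mg).
Greedy by cheapest-per-mg is optimal for a single linear constraint, so the minimum cost is $2.77.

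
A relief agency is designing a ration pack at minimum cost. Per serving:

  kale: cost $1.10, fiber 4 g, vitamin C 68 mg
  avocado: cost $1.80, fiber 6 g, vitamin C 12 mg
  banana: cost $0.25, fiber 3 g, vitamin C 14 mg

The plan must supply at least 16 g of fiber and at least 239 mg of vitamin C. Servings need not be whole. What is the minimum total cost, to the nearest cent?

$3.89

Compare the cost at each extreme point of the feasible region.
kale only: max(16/4, 239/68) = 4 servings → $4.40.
avocado only: max(16/6, 239/12) = 19.92 servings → $35.85.
banana only: max(16/3, 239/14) = 17.07 servings → $4.27.
kale + avocado with both tight: 3.45 servings and 0.3667 servings → $4.46.
kale + banana with both tight: 3.331 servings and 0.8919 servings → $3.89.
avocado + banana: intersection lies outside the first quadrant.
Cheapest feasible corner: $3.89.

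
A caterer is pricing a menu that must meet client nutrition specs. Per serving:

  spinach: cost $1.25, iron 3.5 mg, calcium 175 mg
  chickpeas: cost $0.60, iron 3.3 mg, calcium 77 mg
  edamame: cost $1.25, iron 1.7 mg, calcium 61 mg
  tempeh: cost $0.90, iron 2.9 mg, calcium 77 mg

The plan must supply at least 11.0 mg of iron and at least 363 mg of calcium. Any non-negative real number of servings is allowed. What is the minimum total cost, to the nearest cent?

The cheapest plan sits at a corner of the feasible region — with two constraints it uses at most two foods.
spinach only: max(11.0/3.5, 363/175) = 3.143 servings → $3.93.
chickpeas only: max(11.0/3.3, 363/77) = 4.714 servings → $2.83.
edamame only: max(11.0/1.7, 363/61) = 6.471 servings → $8.09.
tempeh only: max(11.0/2.9, 363/77) = 4.714 servings → $4.24.
spinach + chickpeas with both tight: 1.139 servings and 2.125 servings → $2.70.
spinach + edamame: the both-tight solution has a negative serving — not a feasible corner.
spinach + tempeh with both tight: 0.8643 servings and 2.75 servings → $3.56.
chickpeas + edamame with both tight: 0.7656 servings and 4.984 servings → $6.69.
chickpeas + tempeh with both targets exact would need a negative amount; discard.
edamame + tempeh with both tight: 4.472 servings and 1.172 servings → $6.64.
So the least-cost plan costs $2.70.

$2.70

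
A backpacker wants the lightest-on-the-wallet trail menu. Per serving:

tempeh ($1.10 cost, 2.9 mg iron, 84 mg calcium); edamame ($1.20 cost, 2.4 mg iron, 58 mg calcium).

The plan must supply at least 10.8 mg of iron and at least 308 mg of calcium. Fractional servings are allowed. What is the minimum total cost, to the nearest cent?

tempeh only: max(10.8/2.9, 308/84) = 3.724 servings → $4.10.
edamame only: max(10.8/2.4, 308/58) = 5.31 servings → $6.37.
tempeh + edamame with both tight: 3.377 servings and 0.4192 servings → $4.22.
Cheapest feasible corner: $4.10.

$4.10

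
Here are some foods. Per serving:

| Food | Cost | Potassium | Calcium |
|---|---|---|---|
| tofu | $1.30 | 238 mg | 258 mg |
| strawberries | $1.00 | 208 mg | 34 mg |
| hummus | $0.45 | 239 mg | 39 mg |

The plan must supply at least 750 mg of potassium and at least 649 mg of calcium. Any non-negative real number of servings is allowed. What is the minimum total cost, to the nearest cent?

$3.46

The cheapest plan sits at a corner of the feasible region — with two constraints it uses at most two foods.
tofu only: max(750/238, 649/258) = 3.151 servings → $4.10.
strawberries only: max(750/208, 649/34) = 19.09 servings → $19.09.
hummus only: max(750/239, 649/39) = 16.64 servings → $7.49.
tofu + strawberries with both tight: 2.403 servings and 0.8566 servings → $3.98.
tofu + hummus with both tight: 2.403 servings and 0.7453 servings → $3.46.
strawberries + hummus: intersection lies outside the first quadrant.
So the least-cost plan costs $3.46.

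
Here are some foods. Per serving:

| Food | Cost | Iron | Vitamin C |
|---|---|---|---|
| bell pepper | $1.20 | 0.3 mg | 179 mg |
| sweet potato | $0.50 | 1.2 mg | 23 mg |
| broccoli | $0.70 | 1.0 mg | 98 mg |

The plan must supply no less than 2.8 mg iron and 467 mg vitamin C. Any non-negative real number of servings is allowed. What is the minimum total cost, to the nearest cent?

A basic optimal solution has at most two foods positive. Try each food alone and each pair with both targets met exactly.
bell pepper only: max(2.8/0.3, 467/179) = 9.333 servings → $11.20.
sweet potato only: max(2.8/1.2, 467/23) = 20.3 servings → $10.15.
broccoli only: max(2.8/1.0, 467/98) = 4.765 servings → $3.34.
bell pepper + sweet potato with both tight: 2.386 servings and 1.737 servings → $3.73.
bell pepper + broccoli with both tight: 1.287 servings and 2.414 servings → $3.23.
sweet potato + broccoli: the both-tight solution has a negative serving — not a feasible corner.
Cheapest feasible corner: $3.23.

$3.23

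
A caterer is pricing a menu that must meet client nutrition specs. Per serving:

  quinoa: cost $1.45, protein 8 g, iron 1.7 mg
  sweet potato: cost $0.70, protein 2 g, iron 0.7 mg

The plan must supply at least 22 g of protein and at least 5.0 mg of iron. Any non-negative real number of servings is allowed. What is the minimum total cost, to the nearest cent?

$4.26

quinoa only: max(22/8, 5.0/1.7) = 2.941 servings → $4.26.
sweet potato only: max(22/2, 5.0/0.7) = 11 servings → $7.70.
quinoa + sweet potato with both tight: 2.455 servings and 1.182 servings → $4.39.
The minimum over all feasible corners is $4.26.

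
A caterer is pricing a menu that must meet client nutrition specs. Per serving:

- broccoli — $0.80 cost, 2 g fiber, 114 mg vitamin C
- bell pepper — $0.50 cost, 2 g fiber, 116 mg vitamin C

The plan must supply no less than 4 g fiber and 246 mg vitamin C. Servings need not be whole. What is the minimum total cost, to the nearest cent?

$1.06

This is a tiny linear program; its minimum lies at a vertex of the feasible set. List the vertices and price them.
broccoli only: max(4/2, 246/114) = 2.158 servings → $1.73.
bell pepper only: max(4/2, 246/116) = 2.121 servings → $1.06.
broccoli + bell pepper: intersection lies outside the first quadrant.
Cheapest feasible corner: $1.06.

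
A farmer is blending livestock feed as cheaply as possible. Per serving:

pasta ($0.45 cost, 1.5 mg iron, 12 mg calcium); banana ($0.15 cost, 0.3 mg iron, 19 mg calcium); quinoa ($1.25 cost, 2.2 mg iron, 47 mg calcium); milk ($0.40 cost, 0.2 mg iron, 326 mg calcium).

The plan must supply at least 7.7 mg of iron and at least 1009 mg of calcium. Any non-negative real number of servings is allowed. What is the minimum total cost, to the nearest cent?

The cheapest plan sits at a corner of the feasible region — with two constraints it uses at most two foods.
pasta only: max(7.7/1.5, 1009/12) = 84.08 servings → $37.84.
banana only: max(7.7/0.3, 1009/19) = 53.11 servings → $7.97.
quinoa only: max(7.7/2.2, 1009/47) = 21.47 servings → $26.84.
milk only: max(7.7/0.2, 1009/326) = 38.5 servings → $15.40.
pasta + banana with both targets exact would need a negative amount; discard.
pasta + quinoa: intersection lies outside the first quadrant.
pasta + milk with both tight: 4.744 servings and 2.92 servings → $3.30.
banana + quinoa: the both-tight solution has a negative serving — not a feasible corner.
banana + milk with both tight: 24.56 servings and 1.664 servings → $4.35.
quinoa + milk with both tight: 3.261 servings and 2.625 servings → $5.13.
Cheapest feasible corner: $3.30.

$3.30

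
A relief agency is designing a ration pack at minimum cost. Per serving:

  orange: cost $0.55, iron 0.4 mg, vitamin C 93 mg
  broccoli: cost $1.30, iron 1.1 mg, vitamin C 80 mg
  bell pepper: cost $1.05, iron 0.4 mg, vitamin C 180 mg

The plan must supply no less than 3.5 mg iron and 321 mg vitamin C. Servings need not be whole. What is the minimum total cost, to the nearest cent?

$4.22

Check every corner: each single food scaled to meet both minima, and each pair solved so both constraints bind.
orange only: max(3.5/0.4, 321/93) = 8.75 servings → $4.81.
broccoli only: max(3.5/1.1, 321/80) = 4.013 servings → $5.22.
bell pepper only: max(3.5/0.4, 321/180) = 8.75 servings → $9.19.
orange + broccoli with both tight: 1.04 servings and 2.804 servings → $4.22.
orange + bell pepper: intersection lies outside the first quadrant.
broccoli + bell pepper with both tight: 3.022 servings and 0.4404 servings → $4.39.
So the least-cost plan costs $4.22.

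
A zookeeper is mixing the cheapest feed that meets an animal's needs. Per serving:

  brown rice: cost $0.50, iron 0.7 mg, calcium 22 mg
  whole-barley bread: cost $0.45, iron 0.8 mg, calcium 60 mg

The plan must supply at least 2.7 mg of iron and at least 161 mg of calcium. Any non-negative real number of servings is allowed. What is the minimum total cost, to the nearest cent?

$1.52

This is a tiny linear program; its minimum lies at a vertex of the feasible set. List the vertices and price them.
brown rice only: max(2.7/0.7, 161/22) = 7.318 servings → $3.66.
whole-barley bread only: max(2.7/0.8, 161/60) = 3.375 servings → $1.52.
brown rice + whole-barley bread with both tight: 1.361 servings and 2.184 servings → $1.66.
So the least-cost plan costs $1.52.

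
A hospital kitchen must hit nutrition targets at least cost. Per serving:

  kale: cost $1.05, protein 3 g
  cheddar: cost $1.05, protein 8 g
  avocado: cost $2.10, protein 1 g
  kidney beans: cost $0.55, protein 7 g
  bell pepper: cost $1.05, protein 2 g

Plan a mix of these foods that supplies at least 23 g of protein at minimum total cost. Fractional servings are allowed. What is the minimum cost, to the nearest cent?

$1.81

Cost per g of protein: kidney beans $0.0786, cheddar $0.1313, kale $0.3500, bell pepper $0.5250, avocado $2.1000.
With no serving limits, use only kidney beans: 23 g / 7 g = 3.286 servings × $0.55 = $1.81.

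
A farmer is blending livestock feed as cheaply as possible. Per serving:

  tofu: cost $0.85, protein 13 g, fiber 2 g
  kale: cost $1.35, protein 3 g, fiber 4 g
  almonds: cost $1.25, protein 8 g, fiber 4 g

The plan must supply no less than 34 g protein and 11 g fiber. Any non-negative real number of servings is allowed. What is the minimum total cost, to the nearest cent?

Two binding constraints pin down two serving amounts, so the optimal mix uses at most two foods. The candidates are each food alone (scaled to the tighter of protein/fiber) and each pair with both constraints tight.
tofu only: max(34/13, 11/2) = 5.5 servings → $4.67.
kale only: max(34/3, 11/4) = 11.33 servings → $15.30.
almonds only: max(34/8, 11/4) = 4.25 servings → $5.31.
tofu + kale with both tight: 2.239 servings and 1.63 servings → $4.10.
tofu + almonds with both tight: 1.333 servings and 2.083 servings → $3.74.
kale + almonds: intersection lies outside the first quadrant.
The minimum over all feasible corners is $3.74.

$3.74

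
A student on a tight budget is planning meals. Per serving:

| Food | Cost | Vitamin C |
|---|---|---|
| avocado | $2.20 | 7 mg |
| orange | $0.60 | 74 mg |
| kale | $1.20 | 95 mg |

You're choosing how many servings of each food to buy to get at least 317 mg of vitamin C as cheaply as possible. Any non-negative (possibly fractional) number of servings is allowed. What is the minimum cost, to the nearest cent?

Cost per mg of vitamin C: orange $0.0081, kale $0.0126, avocado $0.3143.
With no serving limits, use only orange: 317 mg / 74 mg = 4.284 servings × $0.60 = $2.57.

$2.57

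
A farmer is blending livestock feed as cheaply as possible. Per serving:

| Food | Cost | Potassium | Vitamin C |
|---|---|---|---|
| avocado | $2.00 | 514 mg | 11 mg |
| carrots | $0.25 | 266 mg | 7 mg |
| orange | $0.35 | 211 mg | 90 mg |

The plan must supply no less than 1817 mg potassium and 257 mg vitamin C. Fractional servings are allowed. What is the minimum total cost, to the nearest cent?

$2.08

Two binding constraints pin down two serving amounts, so the optimal mix uses at most two foods. The candidates are each food alone (scaled to the tighter of potassium/vitamin C) and each pair with both constraints tight.
avocado only: max(1817/514, 257/11) = 23.36 servings → $46.73.
carrots only: max(1817/266, 257/7) = 36.71 servings → $9.18.
orange only: max(1817/211, 257/90) = 8.611 servings → $3.01.
avocado + carrots with both targets exact would need a negative amount; discard.
avocado + orange with both tight: 2.488 servings and 2.552 servings → $5.87.
carrots + orange with both tight: 4.866 servings and 2.477 servings → $2.08.
The minimum over all feasible corners is $2.08.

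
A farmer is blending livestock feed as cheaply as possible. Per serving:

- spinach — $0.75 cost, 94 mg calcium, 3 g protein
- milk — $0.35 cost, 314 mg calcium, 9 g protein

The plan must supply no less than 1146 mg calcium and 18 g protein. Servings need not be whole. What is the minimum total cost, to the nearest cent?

Check every corner: each single food scaled to meet both minima, and each pair solved so both constraints bind.
spinach only: max(1146/94, 18/3) = 12.19 servings → $9.14.
milk only: max(1146/314, 18/9) = 3.65 servings → $1.28.
spinach + milk: intersection lies outside the first quadrant.
So the least-cost plan costs $1.28.

$1.28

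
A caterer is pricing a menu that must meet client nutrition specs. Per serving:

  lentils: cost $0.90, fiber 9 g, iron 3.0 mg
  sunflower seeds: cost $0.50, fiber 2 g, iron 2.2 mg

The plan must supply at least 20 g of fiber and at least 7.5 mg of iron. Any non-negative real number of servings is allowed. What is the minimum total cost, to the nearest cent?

lentils only: max(20/9, 7.5/3.0) = 2.5 servings → $2.25.
sunflower seeds only: max(20/2, 7.5/2.2) = 10 servings → $5.00.
lentils + sunflower seeds with both tight: 2.101 servings and 0.5435 servings → $2.16.
The minimum over all feasible corners is $2.16.

$2.16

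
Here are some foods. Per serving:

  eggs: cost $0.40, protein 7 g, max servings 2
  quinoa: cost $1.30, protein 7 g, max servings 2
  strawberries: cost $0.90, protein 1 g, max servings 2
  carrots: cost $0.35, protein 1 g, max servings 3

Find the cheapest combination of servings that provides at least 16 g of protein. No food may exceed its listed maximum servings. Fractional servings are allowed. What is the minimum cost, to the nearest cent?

Cost per g of protein: eggs $0.0571, quinoa $0.1857, carrots $0.3500, strawberries $0.9000.
Take 2 servings of eggs: +14.0 g protein for $0.80 (total $0.80, still need 2.0 g).
Take 0.2857 servings of quinoa: +2.0 g protein for $0.37 (total $1.17, still need 0.0 g).
Greedy by cheapest-per-g is optimal for a single linear constraint, so the minimum cost is $1.17.

$1.17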